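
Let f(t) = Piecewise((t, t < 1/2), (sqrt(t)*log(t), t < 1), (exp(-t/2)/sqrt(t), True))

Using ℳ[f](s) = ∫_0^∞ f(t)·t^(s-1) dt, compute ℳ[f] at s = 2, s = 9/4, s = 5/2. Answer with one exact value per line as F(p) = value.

F(2) = -71/600 + sqrt(2)/50 + sqrt(2)*log(2)/20 + sqrt(2)*sqrt(pi)*erfc(sqrt(2)/2) + 2*exp(-1/2)
F(9/4) = 2**(1/4)*(-416*2**(3/4) + 104 + 121*sqrt(2) + 286*log(2) + 12584*sqrt(2)*uppergamma(7/4, 1/2))/6292
F(5/2) = -7/72 + sqrt(2)/56 + log(2)/24 + 6*exp(-1/2)

undo the shared t-power: sqrt(t) on [0, 1/2); log(t) on [1/2, 1); exp(-t/2)/t on [1, ∞)
the shared t-power comes off first: t**(3/2) on [0, 1/2); t*log(t) on [1/2, 1); exp(-t/2) on [1, ∞)
split f at 1/2, 1: ℳ[f](s) collects 3 kernel integrals
∫ over [0, 1/2) of t·t^(s-1) joins the sum
[1/2, 1) adds the kernel integral of sqrt(t)*log(t)
segment [1, ∞) carries exp(-t/2)/sqrt(t); integrate it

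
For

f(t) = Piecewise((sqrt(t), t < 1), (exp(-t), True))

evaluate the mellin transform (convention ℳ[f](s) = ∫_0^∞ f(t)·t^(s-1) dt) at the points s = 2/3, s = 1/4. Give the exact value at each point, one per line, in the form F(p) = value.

split f at 1: ℳ[f](s) collects 2 kernel integrals
on [0, 1): add ∫ sqrt(t)·t^(s-1) dt
[1, ∞) adds the kernel integral of exp(-t)

F(2/3) = uppergamma(2/3, 1) + 6/7
F(1/4) = uppergamma(1/4, 1) + 4/3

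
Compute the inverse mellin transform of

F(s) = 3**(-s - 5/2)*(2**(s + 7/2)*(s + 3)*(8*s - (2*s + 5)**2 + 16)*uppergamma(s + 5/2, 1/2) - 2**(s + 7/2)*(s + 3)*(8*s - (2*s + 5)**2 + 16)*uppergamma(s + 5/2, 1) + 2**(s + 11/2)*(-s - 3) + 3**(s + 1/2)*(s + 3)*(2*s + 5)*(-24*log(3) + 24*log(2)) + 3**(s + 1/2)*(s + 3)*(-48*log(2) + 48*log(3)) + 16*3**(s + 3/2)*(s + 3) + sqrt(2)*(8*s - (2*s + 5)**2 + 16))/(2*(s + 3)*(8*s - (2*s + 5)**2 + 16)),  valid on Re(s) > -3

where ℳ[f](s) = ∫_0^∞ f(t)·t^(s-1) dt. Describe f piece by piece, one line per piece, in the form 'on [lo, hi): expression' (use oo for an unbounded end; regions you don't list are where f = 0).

peel off the shared t-power: sqrt(6)*t/2 on [0, 1/3); sqrt(t)*exp(-3*t/2) on [1/3, 2/3); 2*log(3*t/2)/(3*sqrt(t)) on [2/3, 1)
the shared t-power comes off first: sqrt(6)*sqrt(t)/2 on [0, 1/3); exp(-3*t/2) on [1/3, 2/3); 2*log(3*t/2)/(3*t) on [2/3, 1)
peel off the common scale on t: sqrt(t) on [0, 1/2); exp(-t) on [1/2, 1); log(t)/t on [1, 3/2)
slice at 1/3, 2/3, transform all 3 pieces, and sum them
on [0, 1/3) integrate f = sqrt(6)*t**3/2 against the kernel
over [1/3, 2/3), the kernel integral of t**(5/2)*exp(-3*t/2) enters the sum
segment 2/3 to 1 holds 2*t**(3/2)*log(3*t/2)/3; add its integral

on [0, 1/3): sqrt(6)*t**3/2
on [1/3, 2/3): t**(5/2)*exp(-3*t/2)
on [2/3, 1): 2*t**(3/2)*log(3*t/2)/3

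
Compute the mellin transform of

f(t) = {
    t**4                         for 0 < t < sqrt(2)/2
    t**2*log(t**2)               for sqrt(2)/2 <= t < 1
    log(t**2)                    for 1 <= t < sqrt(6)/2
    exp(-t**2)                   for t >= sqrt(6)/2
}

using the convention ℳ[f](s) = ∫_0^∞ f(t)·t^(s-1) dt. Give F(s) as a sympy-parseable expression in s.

reversing the power substitution: t**2 on [0, 1/2); t*log(t) on [1/2, 1); log(t) on [1, 3/2); …
breakpoints sqrt(2)/2, 1, sqrt(6)/2: one integral from each of the 4 segments
for t in [0, sqrt(2)/2): the term is ∫ t**4·t^(s-1)
segment sqrt(2)/2 to 1 holds t**2*log(t**2); add its integral
∫ log(t**2)·t^(s-1) over [1, sqrt(6)/2)
over [sqrt(6)/2, ∞), the kernel integral of exp(-t**2) enters the sum

(sqrt(2)/2)**s*(2*2**(s/2)*s**2*(s + 4)*(s**2 + 4*s + 4)*uppergamma(s/2, 3/2) - 8*2**(s/2)*s**2*(s + 4) + 8*2**(s/2)*(s + 4)*(s**2 + 4*s + 4) + 3**(s/2)*s*(s + 4)*(-4*log(2) + 4*log(3))*(s**2 + 4*s + 4) - 8*3**(s/2)*(s + 4)*(s**2 + 4*s + 4) + s**3*(s + 4)*log(4) + 4*s**2*(s + 4)*log(2) + 4*s**2*(s + 4) + s**2*(s**2 + 4*s + 4))/(4*s**2*(s + 4)*(s**2 + 4*s + 4))
  Re(s) > -4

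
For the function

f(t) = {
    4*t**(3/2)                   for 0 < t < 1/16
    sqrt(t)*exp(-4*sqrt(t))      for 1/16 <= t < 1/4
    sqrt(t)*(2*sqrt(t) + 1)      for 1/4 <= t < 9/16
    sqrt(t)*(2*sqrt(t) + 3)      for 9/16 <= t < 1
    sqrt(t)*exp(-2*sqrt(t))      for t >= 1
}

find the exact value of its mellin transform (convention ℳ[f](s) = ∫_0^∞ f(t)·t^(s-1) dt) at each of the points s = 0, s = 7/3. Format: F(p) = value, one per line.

F(0) = (12 + 12*E + 85*exp(2))*exp(-2)/24
F(7/3) = 2**(2/3)*(-670680*3**(2/3) - 7820*uppergamma(17/3, 2) - 81696*2**(2/3) + 255 + 7820*uppergamma(17/3, 1) + 13283328*2**(1/3) + 250240*2**(2/3)*uppergamma(17/3, 2))/16015360

back out the power substitution: 4*t**3 on [0, 1/4); t*exp(-4*t) on [1/4, 1/2); t*(2*t + 1) on [1/2, 3/4); …
strip the shared t-power: 4*t**2 on [0, 1/4); exp(-4*t) on [1/4, 1/2); 2*t + 1 on [1/2, 3/4); …
undo the common scale on t: t**2 on [0, 1/2); exp(-2*t) on [1/2, 1); t + 1 on [1, 3/2); …
along the cuts 1/16, 1/4, 9/16, 1, ℳ[f](s) splits into 5 integrals
over [0, 1/16), the kernel integral of 4*t**(3/2) enters the sum
for t in [1/16, 1/4): the term is ∫ sqrt(t)*exp(-4*sqrt(t))·t^(s-1)
piece [1/4, 9/16): integrate sqrt(t)*(2*sqrt(t) + 1) against the kernel
over [9/16, 1), the kernel integral of sqrt(t)*(2*sqrt(t) + 3) enters the sum
piece [1, ∞): integrate sqrt(t)*exp(-2*sqrt(t)) against the kernel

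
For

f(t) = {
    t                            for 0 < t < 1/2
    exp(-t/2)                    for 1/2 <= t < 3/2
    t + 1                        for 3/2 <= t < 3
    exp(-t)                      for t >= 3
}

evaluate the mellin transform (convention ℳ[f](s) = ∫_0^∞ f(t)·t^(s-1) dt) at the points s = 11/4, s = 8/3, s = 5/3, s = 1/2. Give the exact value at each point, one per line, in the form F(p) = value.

linearity at 1/2, 3/2, 3 turns ℳ[f](s) into 4 summed integrals
∫ t·t^(s-1) over [0, 1/2)
on [1/2, 3/2): add ∫ exp(-t/2)·t^(s-1) dt
between 3/2 and 3 the integrand is (t + 1)·t^(s-1)
segment [3, ∞) carries exp(-t); integrate it

F(11/4) = 2**(1/4)*(-2640*sqrt(2)*uppergamma(11/4, 3/4) - 567*3**(3/4) + 11 + 330*2**(3/4)*uppergamma(11/4, 3) + 2640*sqrt(2)*uppergamma(11/4, 1/4) + 3456*6**(3/4))/660
F(8/3) = 2**(1/3)*(-2816*2**(1/3)*uppergamma(8/3, 3/4) - 621*3**(2/3) + 12 + 352*2**(2/3)*uppergamma(8/3, 3) + 2816*2**(1/3)*uppergamma(8/3, 1/4) + 3780*6**(2/3))/704
F(5/3) = 2**(1/3)*(-279*3**(2/3) - 640*2**(1/3)*uppergamma(5/3, 3/4) + 15 + 160*2**(2/3)*uppergamma(5/3, 3) + 640*2**(1/3)*uppergamma(5/3, 1/4) + 828*6**(2/3))/320
F(1/2) = sqrt(2)*(-3*sqrt(3)/2 - sqrt(pi)*erfc(sqrt(3)/2) + sqrt(2)*sqrt(pi)*erfc(sqrt(3))/2 + 1/6 + sqrt(pi)*erfc(1/2) + 2*sqrt(6))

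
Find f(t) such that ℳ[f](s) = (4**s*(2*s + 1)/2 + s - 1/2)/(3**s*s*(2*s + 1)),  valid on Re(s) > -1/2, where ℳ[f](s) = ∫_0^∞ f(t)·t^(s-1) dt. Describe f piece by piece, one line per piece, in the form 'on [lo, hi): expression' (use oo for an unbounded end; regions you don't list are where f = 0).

on [0, 1/3): sqrt(3)*sqrt(t)
on [1/3, 4/3): 1/2

the common scale on t comes off first: sqrt(t) on [0, 1); 1/2 on [1, 4)
back out the power substitution: t on [0, 1); 1/2 on [1, 2)
split f at 1/3: ℳ[f](s) collects 2 kernel integrals
segment [0, 1/3) carries sqrt(3)*sqrt(t); integrate it
for t in [1/3, 4/3): the term is ∫ 1/2·t^(s-1)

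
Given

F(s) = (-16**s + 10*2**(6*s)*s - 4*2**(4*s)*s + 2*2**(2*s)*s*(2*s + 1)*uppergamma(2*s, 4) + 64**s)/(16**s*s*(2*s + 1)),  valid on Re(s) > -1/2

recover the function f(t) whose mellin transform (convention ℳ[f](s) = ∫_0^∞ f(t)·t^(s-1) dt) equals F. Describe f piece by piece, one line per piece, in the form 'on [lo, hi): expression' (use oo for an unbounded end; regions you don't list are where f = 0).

undo the power substitution: t on [0, 1); 2*t + 1 on [1, 2); exp(-2*t) on [2, ∞)
cuts at 1, 4: linearity sums the 3 kernel integrals
the [0, 1) slice contributes ∫ sqrt(t)·t^(s-1) dt
for t in [1, 4): the term is ∫ (2*sqrt(t) + 1)·t^(s-1)
the [4, ∞) slice contributes ∫ exp(-2*sqrt(t))·t^(s-1) dt

on [0, 1): sqrt(t)
on [1, 4): 2*sqrt(t) + 1
on [4, oo): exp(-2*sqrt(t))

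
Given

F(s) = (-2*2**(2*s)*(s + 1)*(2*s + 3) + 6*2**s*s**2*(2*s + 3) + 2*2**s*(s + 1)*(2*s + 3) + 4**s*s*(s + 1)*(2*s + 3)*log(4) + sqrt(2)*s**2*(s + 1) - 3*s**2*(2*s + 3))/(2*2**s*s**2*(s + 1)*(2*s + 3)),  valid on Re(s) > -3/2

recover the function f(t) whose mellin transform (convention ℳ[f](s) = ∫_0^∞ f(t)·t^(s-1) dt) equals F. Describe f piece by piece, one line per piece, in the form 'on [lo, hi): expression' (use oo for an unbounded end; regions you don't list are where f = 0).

decompose at 1/2, 1; ℳ[f](s) sums the 3 pieces' integrals
[0, 1/2) adds the kernel integral of t**(3/2)
between 1/2 and 1 the integrand is 3*t·t^(s-1)
over [1, 2), the kernel integral of log(t) enters the sum

on [0, 1/2): t**(3/2)
on [1/2, 1): 3*t
on [1, 2): log(t)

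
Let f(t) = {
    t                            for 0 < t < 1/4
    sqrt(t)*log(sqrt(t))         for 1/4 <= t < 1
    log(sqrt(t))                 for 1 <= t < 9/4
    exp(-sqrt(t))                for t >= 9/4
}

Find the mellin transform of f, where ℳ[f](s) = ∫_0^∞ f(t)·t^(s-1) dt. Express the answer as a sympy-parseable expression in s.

reversing the power substitution: t**2 on [0, 1/2); t*log(t) on [1/2, 1); log(t) on [1, 3/2); …
breakpoints 1/4, 1, 9/4: one integral from each of the 4 segments
∫ t·t^(s-1) over [0, 1/4)
the [1/4, 1) slice contributes ∫ sqrt(t)*log(sqrt(t))·t^(s-1) dt
∫ log(sqrt(t))·t^(s-1) over [1, 9/4)
∫ over [9/4, ∞) of exp(-sqrt(t))·t^(s-1) joins the sum

(8*2**(2*s)*s**2*(s + 1)*(4*s**2 + 4*s + 1)*uppergamma(2*s, 3/2) - 8*2**(2*s)*s**2*(s + 1) + 2*2**(2*s)*(s + 1)*(4*s**2 + 4*s + 1) + 9**s*s*(s + 1)*(-4*log(2) + 4*log(3))*(4*s**2 + 4*s + 1) - 2*9**s*(s + 1)*(4*s**2 + 4*s + 1) + 8*s**3*(s + 1)*log(2) + 4*s**2*(s + 1)*log(2) + 4*s**2*(s + 1) + s**2*(4*s**2 + 4*s + 1))/(4*2**(2*s)*s**2*(s + 1)*(4*s**2 + 4*s + 1))
  Re(s) > -1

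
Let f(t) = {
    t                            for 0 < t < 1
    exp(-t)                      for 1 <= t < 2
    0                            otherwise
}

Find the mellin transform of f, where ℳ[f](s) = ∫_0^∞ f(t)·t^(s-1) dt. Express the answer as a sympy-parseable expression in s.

linearity at 1 turns ℳ[f](s) into 2 summed integrals
segment 0 to 1 holds t; add its integral
on [1, 2): add ∫ exp(-t)·t^(s-1) dt

((s + 1)*uppergamma(s, 1) - (s + 1)*uppergamma(s, 2) + 1)/(s + 1)
  Re(s) > -1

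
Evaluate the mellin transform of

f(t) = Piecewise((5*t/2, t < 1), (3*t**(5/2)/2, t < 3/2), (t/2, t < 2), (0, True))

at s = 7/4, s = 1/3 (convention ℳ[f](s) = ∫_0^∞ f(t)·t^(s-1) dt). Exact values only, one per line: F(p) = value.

F(7/4) = -9*2**(1/4)*3**(3/4)/44 + 104/187 + 8*2**(3/4)/11 + 243*2**(3/4)*3**(1/4)/272
F(1/3) = -9*2**(2/3)*3**(1/3)/32 + 3*2**(1/3)/4 + 183/136 + 81*2**(1/6)*3**(5/6)/136

along the cuts 1, 3/2, ℳ[f](s) splits into 3 integrals
on [0, 1): add ∫ 5*t/2·t^(s-1) dt
on [1, 3/2): add ∫ 3*t**(5/2)/2·t^(s-1) dt
piece [3/2, 2): integrate t/2 against the kernel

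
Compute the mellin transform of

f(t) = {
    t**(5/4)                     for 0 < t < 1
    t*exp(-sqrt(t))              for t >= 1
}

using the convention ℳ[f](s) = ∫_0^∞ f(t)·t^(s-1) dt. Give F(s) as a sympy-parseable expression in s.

peel off the shared t-power: t**(1/4) on [0, 1); exp(-sqrt(t)) on [1, ∞)
invert the power substitution to get sqrt(t) on [0, 1); exp(-t) on [1, ∞)
along the cuts 1, ℳ[f](s) splits into 2 integrals
[0, 1) adds the kernel integral of t**(5/4)
between 1 and ∞ the integrand is t*exp(-sqrt(t))·t^(s-1)

2*((4*s + 5)*uppergamma(2*s + 2, 1) + 2)/(4*s + 5)
  Re(s) > -5/4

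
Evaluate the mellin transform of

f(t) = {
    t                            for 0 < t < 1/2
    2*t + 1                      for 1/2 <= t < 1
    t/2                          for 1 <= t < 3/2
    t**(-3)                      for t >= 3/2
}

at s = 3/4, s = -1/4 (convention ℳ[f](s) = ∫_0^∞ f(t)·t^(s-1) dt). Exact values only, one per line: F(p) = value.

F(3/4) = 2**(1/4)*(-2754 + 953*3**(3/4) + 3726*2**(3/4))/3402
F(-1/4) = 2**(1/4)*(-1053*2**(3/4) + 383*3**(3/4) + 3510)/1053

split f at 1/2, 1, 3/2: ℳ[f](s) collects 4 kernel integrals
for t in [0, 1/2): the term is ∫ t·t^(s-1)
segment 1/2 to 1 holds (2*t + 1); add its integral
on [1, 3/2) integrate f = t/2 against the kernel
on [3/2, ∞): add ∫ t**(-3)·t^(s-1) dt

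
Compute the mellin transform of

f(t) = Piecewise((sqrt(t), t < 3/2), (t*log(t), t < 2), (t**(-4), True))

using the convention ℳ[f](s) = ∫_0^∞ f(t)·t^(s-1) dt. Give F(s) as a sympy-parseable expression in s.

split f at 3/2, 2: ℳ[f](s) collects 3 kernel integrals
∫ sqrt(t)·t^(s-1) over [0, 3/2)
[3/2, 2) adds the kernel integral of t*log(t)
∫ t**(-4)·t^(s-1) over [2, ∞)

(-32*2**(2*s)*(s - 4)*(2*s + 1) + 3**s*s*(s - 4)*(2*s + 1)*(-24*log(3) + 24*log(2)) + 3**s*(s - 4)*(2*s + 1)*(-24*log(3) + 24*log(2)) + 24*3**s*(s - 4)*(2*s + 1) + 16*3**s*sqrt(6)*(s - 4)*(s**2 + 2*s + 1) + 32*4**s*s*(s - 4)*(2*s + 1)*log(2) + 32*4**s*(s - 4)*(2*s + 1)*log(2) - 4**s*(2*s + 1)*(s**2 + 2*s + 1))/(16*2**s*(s - 4)*(2*s + 1)*(s**2 + 2*s + 1))
  -1/2 < Re(s) < 4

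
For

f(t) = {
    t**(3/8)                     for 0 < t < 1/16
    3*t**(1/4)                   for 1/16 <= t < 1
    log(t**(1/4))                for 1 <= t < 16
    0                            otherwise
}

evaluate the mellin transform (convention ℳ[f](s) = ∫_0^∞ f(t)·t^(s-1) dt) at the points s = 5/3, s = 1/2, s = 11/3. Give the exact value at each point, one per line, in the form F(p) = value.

invert the power substitution to get t**(3/4) on [0, 1/4); 3*sqrt(t) on [1/4, 1); log(sqrt(t)) on [1, 4)
undo the power substitution: t**(3/2) on [0, 1/2); 3*t on [1/2, 1); log(t) on [1, 2)
decompose at 1/16, 1; ℳ[f](s) sums the 3 pieces' integrals
segment [0, 1/16) carries t**(3/8); integrate it
segment 1/16 to 1 holds 3*t**(1/4); add its integral
segment 1 to 16 holds log(t**(1/4)); add its integral

F(5/3) = -144*2**(2/3)/25 - 9*2**(1/3)/1472 + 3*2**(5/6)/3136 + 3807/2300 + 192*2**(2/3)*log(2)/5
F(1/2) = sqrt(2)/14 + 1/2 + 8*log(2)
F(11/3) = -36864*2**(2/3)/121 - 9*2**(1/3)/770048 + 3*2**(5/6)/1589248 + 17847/22748 + 49152*2**(2/3)*log(2)/11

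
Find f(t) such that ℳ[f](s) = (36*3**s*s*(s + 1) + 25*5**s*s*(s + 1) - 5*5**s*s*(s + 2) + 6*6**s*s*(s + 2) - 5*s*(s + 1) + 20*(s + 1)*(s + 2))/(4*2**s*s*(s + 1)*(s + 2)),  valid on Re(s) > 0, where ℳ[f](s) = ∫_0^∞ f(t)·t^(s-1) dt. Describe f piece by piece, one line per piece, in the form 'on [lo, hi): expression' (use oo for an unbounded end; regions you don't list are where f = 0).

f breaks at 1/2, 3/2, 5/2 into 4 integrals to sum
for t in [0, 1/2): the term is ∫ 5·t^(s-1)
for t in [1/2, 3/2): the term is ∫ 5*t**2·t^(s-1)
on [3/2, 5/2) integrate f = t**2 against the kernel
segment 5/2 to 3 holds t/2; add its integral

on [0, 1/2): 5
on [1/2, 3/2): 5*t**2
on [3/2, 5/2): t**2
on [5/2, 3): t/2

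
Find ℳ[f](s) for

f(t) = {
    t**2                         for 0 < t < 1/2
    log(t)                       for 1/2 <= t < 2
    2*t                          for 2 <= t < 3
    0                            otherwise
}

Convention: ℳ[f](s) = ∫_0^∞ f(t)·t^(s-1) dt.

f breaks at 1/2, 2 into 3 integrals to sum
between 0 and 1/2 the integrand is t**2·t^(s-1)
on [1/2, 2) integrate f = log(t) against the kernel
piece [2, 3): integrate 2*t against the kernel

(-16*2**(2*s)*s**2*(s + 2) + 4*2**(2*s)*s*(s + 1)*(s + 2)*log(2) - 4*2**(2*s)*(s + 1)*(s + 2) + 24*6**s*s**2*(s + 2) + s**2*(s + 1) + 4*s*(s + 1)*(s + 2)*log(2) + 4*(s + 1)*(s + 2))/(4*2**s*s**2*(s + 1)*(s + 2))
  Re(s) > -2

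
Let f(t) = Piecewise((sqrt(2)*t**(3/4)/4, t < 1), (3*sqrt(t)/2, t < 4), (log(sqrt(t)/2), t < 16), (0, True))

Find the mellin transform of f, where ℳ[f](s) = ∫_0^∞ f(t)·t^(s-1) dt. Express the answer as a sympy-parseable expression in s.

(16**s*s*(2*s + 1)*(4*s + 3)*log(4)/2 - 16**s*(2*s + 1)*(4*s + 3)/2 + 6*2**(2*s)*s**2*(4*s + 3) + 4**s*(2*s + 1)*(4*s + 3)/2 + sqrt(2)*s**2*(2*s + 1) - 3*s**2*(4*s + 3))/(s**2*(2*s + 1)*(4*s + 3))
  Re(s) > -3/4

strip the power substitution: sqrt(2)*t**(3/2)/4 on [0, 1); 3*t/2 on [1, 2); log(t/2) on [2, 4)
the common scale on t comes off first: t**(3/2) on [0, 1/2); 3*t on [1/2, 1); log(t) on [1, 2)
f breaks at 1, 4 into 3 integrals to sum
∫ over [0, 1) of sqrt(2)*t**(3/4)/4·t^(s-1) joins the sum
over [1, 4), the kernel integral of 3*sqrt(t)/2 enters the sum
segment [4, 16) carries log(sqrt(t)/2); integrate it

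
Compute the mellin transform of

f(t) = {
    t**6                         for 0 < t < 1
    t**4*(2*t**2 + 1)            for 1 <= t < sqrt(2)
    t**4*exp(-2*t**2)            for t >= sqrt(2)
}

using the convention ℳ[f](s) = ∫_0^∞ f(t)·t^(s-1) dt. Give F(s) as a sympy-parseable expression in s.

strip the power substitution: t**3 on [0, 1); t**2*(2*t + 1) on [1, 2); t**2*exp(-2*t) on [2, ∞)
reversing the shared t-power: t on [0, 1); 2*t + 1 on [1, 2); exp(-2*t) on [2, ∞)
linearity at 1, sqrt(2) turns ℳ[f](s) into 3 summed integrals
segment 0 to 1 holds t**6; add its integral
piece [1, sqrt(2)): integrate t**4*(2*t**2 + 1) against the kernel
on [sqrt(2), ∞) integrate f = t**4*exp(-2*t**2) against the kernel

(160*2**(3*s/2)*(s + 4) + 64*2**(3*s/2) + 2**(s/2)*(s + 4)*(s + 6)*uppergamma(s/2 + 2, 4) - 16*2**s*(s + 4) - 16*2**s)/(8*2**s*(s + 4)*(s + 6))
  Re(s) > -6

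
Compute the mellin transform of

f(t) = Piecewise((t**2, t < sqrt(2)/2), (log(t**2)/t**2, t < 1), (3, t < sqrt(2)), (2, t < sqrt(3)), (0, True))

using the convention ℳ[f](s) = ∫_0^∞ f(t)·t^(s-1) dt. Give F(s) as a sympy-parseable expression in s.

(sqrt(2)/2)**s*(-4*2**(s/2)*s*(s + 2) - 6*2**(s/2)*(s + 2)*(s**2 - 4*s + 4) + 2*2**s*(s + 2)*(s**2 - 4*s + 4) + 4*6**(s/2)*(s + 2)*(s**2 - 4*s + 4) + 4*s**2*(s + 2)*log(2) - 8*s*(s + 2)*log(2) + 8*s*(s + 2) + s*(s**2 - 4*s + 4))/(2*s*(s + 2)*(s**2 - 4*s + 4))
  Re(s) > -2

remove the power substitution first: t on [0, 1/2); log(t)/t on [1/2, 1); 3 on [1, 2); …
decompose at sqrt(2)/2, 1, sqrt(2); ℳ[f](s) sums the 4 pieces' integrals
the [0, sqrt(2)/2) slice contributes ∫ t**2·t^(s-1) dt
segment sqrt(2)/2 to 1 holds log(t**2)/t**2; add its integral
on [1, sqrt(2)): add ∫ 3·t^(s-1) dt
between sqrt(2) and sqrt(3) the integrand is 2·t^(s-1)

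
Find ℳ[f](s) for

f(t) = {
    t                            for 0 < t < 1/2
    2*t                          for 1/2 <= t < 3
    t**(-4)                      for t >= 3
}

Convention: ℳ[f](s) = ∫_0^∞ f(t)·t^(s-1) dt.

summing 3 kernel integrals split by 1/2, 3 yields ℳ[f](s)
∫ over [0, 1/2) of t·t^(s-1) joins the sum
on [1/2, 3): add ∫ 2*t·t^(s-1) dt
on [3, ∞): add ∫ t**(-4)·t^(s-1) dt

(970*6**s*s - 3890*6**s - 81*s + 324)/(162*2**s*(s**2 - 3*s - 4))
  -1 < Re(s) < 4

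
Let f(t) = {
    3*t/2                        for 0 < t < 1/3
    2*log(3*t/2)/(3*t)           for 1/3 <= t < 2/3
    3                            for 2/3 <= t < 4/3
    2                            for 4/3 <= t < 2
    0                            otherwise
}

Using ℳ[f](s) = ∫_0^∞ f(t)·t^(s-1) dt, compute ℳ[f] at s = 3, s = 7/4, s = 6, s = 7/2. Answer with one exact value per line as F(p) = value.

undo the common scale on t: t on [0, 1/2); log(t)/t on [1/2, 1); 3 on [1, 2); …
breakpoints 1/3, 2/3, 4/3: one integral from each of the 4 segments
on [0, 1/3) integrate f = 3*t/2 against the kernel
∫ 2*log(3*t/2)/(3*t)·t^(s-1) over [1/3, 2/3)
over [2/3, 4/3), the kernel integral of 3 enters the sum
between 4/3 and 2 the integrand is 2·t^(s-1)

F(3) = log(2)/27 + 3743/648
F(7/4) = 2*3**(1/4)*(-2420*2**(3/4) + 924*log(2) + 1295 + 1584*sqrt(2) + 2376*6**(3/4))/6237
F(6) = 2*log(2)/3645 + 17010271/765450
F(7/2) = sqrt(3)*(-12816*sqrt(2) + 1260*log(2) + 58279 + 194400*sqrt(6))/127575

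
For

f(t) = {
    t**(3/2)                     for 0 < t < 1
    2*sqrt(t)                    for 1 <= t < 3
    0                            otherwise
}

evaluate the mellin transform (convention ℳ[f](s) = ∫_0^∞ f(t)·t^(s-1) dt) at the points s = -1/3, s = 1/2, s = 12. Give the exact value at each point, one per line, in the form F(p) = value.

cuts at 1: linearity sums the 2 kernel integrals
segment 0 to 1 holds t**(3/2); add its integral
segment [1, 3) carries 2*sqrt(t); integrate it

F(-1/3) = -78/7 + 12*3**(1/6)
F(1/2) = 9/2
F(12) = -58/675 + 2125764*sqrt(3)/25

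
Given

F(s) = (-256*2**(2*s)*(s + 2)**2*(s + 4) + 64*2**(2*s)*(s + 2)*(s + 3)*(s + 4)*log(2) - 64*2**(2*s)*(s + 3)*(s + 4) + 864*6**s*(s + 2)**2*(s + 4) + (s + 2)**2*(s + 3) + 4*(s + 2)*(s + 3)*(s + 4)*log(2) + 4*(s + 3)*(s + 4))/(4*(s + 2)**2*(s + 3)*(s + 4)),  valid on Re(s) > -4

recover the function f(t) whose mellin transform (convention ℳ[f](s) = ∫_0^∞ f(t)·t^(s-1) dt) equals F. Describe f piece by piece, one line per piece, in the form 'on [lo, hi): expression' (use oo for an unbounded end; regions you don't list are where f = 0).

peel off the shared t-power: t**2/4 on [0, 1); log(t/2) on [1, 4); t on [4, 6)
the common scale on t comes off first: t**2 on [0, 1/2); log(t) on [1/2, 2); 2*t on [2, 3)
treat the 3 regions marked off by 1, 4 separately and sum
between 0 and 1 the integrand is t**4/4·t^(s-1)
the [1, 4) slice contributes ∫ t**2*log(t/2)·t^(s-1) dt
∫ t**3·t^(s-1) over [4, 6)

on [0, 1): t**4/4
on [1, 4): t**2*log(t/2)
on [4, 6): t**3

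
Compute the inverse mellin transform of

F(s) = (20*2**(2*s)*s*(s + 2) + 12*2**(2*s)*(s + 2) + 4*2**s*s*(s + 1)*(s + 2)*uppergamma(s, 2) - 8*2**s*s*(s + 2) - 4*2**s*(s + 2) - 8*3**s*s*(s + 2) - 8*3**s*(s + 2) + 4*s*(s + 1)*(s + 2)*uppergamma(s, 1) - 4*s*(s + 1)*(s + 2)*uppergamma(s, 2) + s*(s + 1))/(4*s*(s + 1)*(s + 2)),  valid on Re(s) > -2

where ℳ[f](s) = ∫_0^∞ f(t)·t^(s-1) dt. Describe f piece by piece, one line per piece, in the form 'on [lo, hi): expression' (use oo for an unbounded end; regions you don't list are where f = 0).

remove the common scale on t first: t**2 on [0, 1/2); exp(-2*t) on [1/2, 1); t + 1 on [1, 3/2); …
slice at 1, 2, 3, 4, transform all 5 pieces, and sum them
for t in [0, 1): the term is ∫ t**2/4·t^(s-1)
between 1 and 2 the integrand is exp(-t)·t^(s-1)
segment 2 to 3 holds (t/2 + 1); add its integral
for t in [3, 4): the term is ∫ (t/2 + 3)·t^(s-1)
piece [4, ∞): integrate exp(-t/2) against the kernel

on [0, 1): t**2/4
on [1, 2): exp(-t)
on [2, 3): t/2 + 1
on [3, 4): t/2 + 3
on [4, oo): exp(-t/2)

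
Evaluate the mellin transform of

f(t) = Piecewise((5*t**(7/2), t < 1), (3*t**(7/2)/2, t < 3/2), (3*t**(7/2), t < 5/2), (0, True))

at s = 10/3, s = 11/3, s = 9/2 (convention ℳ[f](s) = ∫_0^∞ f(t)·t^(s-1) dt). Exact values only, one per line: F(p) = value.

f breaks at 1, 3/2 into 3 integrals to sum
piece [0, 1): integrate 5*t**(7/2) against the kernel
[1, 3/2) adds the kernel integral of 3*t**(7/2)/2
piece [3/2, 5/2): integrate 3*t**(7/2) against the kernel

F(10/3) = -6561*2**(1/6)*3**(5/6)/5248 + 21/41 + 140625*2**(1/6)*5**(5/6)/2624
F(11/3) = -19683*2**(5/6)*3**(1/6)/11008 + 21/43 + 703125*2**(5/6)*5**(1/6)/5504
F(9/2) = 2325859/4096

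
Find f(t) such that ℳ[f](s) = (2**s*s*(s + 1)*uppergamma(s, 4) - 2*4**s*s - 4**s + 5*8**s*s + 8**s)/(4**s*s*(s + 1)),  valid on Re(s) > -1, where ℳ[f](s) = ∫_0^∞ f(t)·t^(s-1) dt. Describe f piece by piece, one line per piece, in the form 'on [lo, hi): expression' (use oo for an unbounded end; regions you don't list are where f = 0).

on [0, 1): t
on [1, 2): 2*t + 1
on [2, oo): exp(-2*t)

treat the 3 regions marked off by 1, 2 separately and sum
piece [0, 1): integrate t against the kernel
between 1 and 2 the integrand is (2*t + 1)·t^(s-1)
piece [2, ∞): integrate exp(-2*t) against the kernel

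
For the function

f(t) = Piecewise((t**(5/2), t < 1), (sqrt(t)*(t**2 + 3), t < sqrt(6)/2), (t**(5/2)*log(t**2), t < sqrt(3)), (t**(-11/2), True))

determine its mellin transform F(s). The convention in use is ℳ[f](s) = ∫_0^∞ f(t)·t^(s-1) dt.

remove the shared t-power first: t**2 on [0, 1); t**2 + 3 on [1, sqrt(6)/2); t**2*log(t**2) on [sqrt(6)/2, sqrt(3)); …
peel off the power substitution: t on [0, 1); t + 3 on [1, 3/2); t*log(t) on [3/2, 3); …
decompose at 1, sqrt(6)/2, sqrt(3); ℳ[f](s) sums the 4 pieces' integrals
∫ t**(5/2)·t^(s-1) over [0, 1)
segment [1, sqrt(6)/2) carries sqrt(t)*(t**2 + 3); integrate it
on [sqrt(6)/2, sqrt(3)) integrate f = t**(5/2)*log(t**2) against the kernel
piece [sqrt(3), ∞): integrate t**(-11/2) against the kernel

2**(-s/2 - 1/4)*(-81*2**(s/2 + 1/4)*(s/2 - 11/4)*(s + 1/2)*(s + (s + 1/2)**2/4 + 3/2) - 162*2**(s/2 + 1/4)*(s/2 - 11/4)*(s + (s + 1/2)**2/4 + 3/2) - 81*3**(s/2 + 1/4)*(s/2 - 11/4)*(s/2 + 5/4)*(s + 1/2)**2*log(3)/4 + 81*3**(s/2 + 1/4)*(s/2 - 11/4)*(s/2 + 5/4)*(s + 1/2)**2*log(2)/4 - 81*3**(s/2 + 1/4)*(s/2 - 11/4)*(s/2 + 5/4)*(s + 1/2)*log(3)/2 + 81*3**(s/2 + 1/4)*(s/2 - 11/4)*(s/2 + 5/4)*(s + 1/2)*log(2)/2 + 81*3**(s/2 + 1/4)*(s/2 - 11/4)*(s/2 + 5/4)*(s + 1/2)/2 + 243*3**(s/2 + 1/4)*(s/2 - 11/4)*(s + 1/2)*(s + (s + 1/2)**2/4 + 3/2)/2 + 162*3**(s/2 + 1/4)*(s/2 - 11/4)*(s + (s + 1/2)**2/4 + 3/2) + 81*6**(s/2 + 1/4)*(s/2 - 11/4)*(s/2 + 5/4)*(s + 1/2)**2*log(3)/2 - 81*6**(s/2 + 1/4)*(s/2 - 11/4)*(s/2 + 5/4)*(s + 1/2) + 81*6**(s/2 + 1/4)*(s/2 - 11/4)*(s/2 + 5/4)*(s + 1/2)*log(3) - 6**(s/2 + 1/4)*(s/2 + 5/4)*(s + 1/2)*(s + (s + 1/2)**2/4 + 3/2))/(54*(s/2 - 11/4)*(s/2 + 5/4)*(s + 1/2)*(s + (s + 1/2)**2/4 + 3/2))
  -5/2 < Re(s) < 11/2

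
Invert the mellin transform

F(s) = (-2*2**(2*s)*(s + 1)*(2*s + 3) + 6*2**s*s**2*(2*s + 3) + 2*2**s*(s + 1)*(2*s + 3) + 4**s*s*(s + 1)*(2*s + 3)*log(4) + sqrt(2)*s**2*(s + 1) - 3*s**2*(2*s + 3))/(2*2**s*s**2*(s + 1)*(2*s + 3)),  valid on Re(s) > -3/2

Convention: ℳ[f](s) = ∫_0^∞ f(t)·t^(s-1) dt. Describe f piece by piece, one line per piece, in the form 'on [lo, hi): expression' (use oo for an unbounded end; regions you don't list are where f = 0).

decompose at 1/2, 1; ℳ[f](s) sums the 3 pieces' integrals
for t in [0, 1/2): the term is ∫ t**(3/2)·t^(s-1)
∫ 3*t·t^(s-1) over [1/2, 1)
∫ log(t)·t^(s-1) over [1, 2)

on [0, 1/2): t**(3/2)
on [1/2, 1): 3*t
on [1, 2): log(t)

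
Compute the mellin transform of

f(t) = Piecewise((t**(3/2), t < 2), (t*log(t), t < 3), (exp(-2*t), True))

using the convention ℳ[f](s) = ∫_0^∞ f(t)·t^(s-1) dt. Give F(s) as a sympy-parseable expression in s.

(-12**s*s*(2*s + 3)*log(4) - 12**s*(2*s + 3)*log(4) + 12**s*(4*s + 6) + 12**s*sqrt(2)*(4*s**2 + 8*s + 4) + 3*18**s*s*(2*s + 3)*log(3) + 18**s*(-6*s - 9) + 3*18**s*(2*s + 3)*log(3) + 3**s*(2*s + 3)*(s**2 + 2*s + 1)*uppergamma(s, 6))/(6**s*(2*s + 3)*(s**2 + 2*s + 1))
  Re(s) > -3/2

breakpoints 2, 3: one integral from each of the 3 segments
piece [0, 2): integrate t**(3/2) against the kernel
between 2 and 3 the integrand is t*log(t)·t^(s-1)
∫ over [3, ∞) of exp(-2*t)·t^(s-1) joins the sum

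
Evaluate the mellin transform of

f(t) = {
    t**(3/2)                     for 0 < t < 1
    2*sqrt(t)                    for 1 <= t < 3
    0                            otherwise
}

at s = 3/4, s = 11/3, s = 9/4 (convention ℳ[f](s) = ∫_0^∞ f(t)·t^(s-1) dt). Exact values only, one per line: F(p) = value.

F(3/4) = -52/45 + 24*3**(1/4)/5
F(11/3) = -222/775 + 972*3**(1/6)/25
F(9/4) = -76/165 + 72*3**(3/4)/11

f breaks at 1 into 2 integrals to sum
over [0, 1), the kernel integral of t**(3/2) enters the sum
[1, 3) adds the kernel integral of 2*sqrt(t)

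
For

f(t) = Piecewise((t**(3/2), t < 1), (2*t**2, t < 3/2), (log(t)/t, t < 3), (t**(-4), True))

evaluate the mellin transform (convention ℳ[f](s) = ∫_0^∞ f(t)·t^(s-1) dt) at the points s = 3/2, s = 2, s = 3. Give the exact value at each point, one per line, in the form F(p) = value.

F(3/2) = -538*sqrt(3)/135 - 5/21 + log(2**(sqrt(6))*3**(-sqrt(6) + 2*sqrt(3))) + 83*sqrt(6)/28
F(2) = 1759/2016 + 3*log(2)/2 + 3*log(3)/2
F(3) = 9*log(2)/8 + 271/180 + 27*log(3)/8

the 4 pieces separated at 1, 3/2, 3 each add one integral
[0, 1) adds the kernel integral of t**(3/2)
between 1 and 3/2 the integrand is 2*t**2·t^(s-1)
piece [3/2, 3): integrate log(t)/t against the kernel
segment [3, ∞) carries t**(-4); integrate it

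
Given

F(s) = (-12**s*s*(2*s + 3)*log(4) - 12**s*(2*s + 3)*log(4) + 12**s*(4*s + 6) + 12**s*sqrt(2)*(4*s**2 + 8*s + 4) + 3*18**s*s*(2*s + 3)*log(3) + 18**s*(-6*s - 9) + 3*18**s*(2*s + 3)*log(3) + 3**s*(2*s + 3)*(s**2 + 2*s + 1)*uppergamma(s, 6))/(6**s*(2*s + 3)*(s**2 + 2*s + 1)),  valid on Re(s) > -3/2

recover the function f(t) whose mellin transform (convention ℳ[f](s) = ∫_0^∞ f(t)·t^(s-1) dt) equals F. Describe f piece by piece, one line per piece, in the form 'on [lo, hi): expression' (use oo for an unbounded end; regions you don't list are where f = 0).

decompose at 2, 3; ℳ[f](s) sums the 3 pieces' integrals
piece [0, 2): integrate t**(3/2) against the kernel
∫ over [2, 3) of t*log(t)·t^(s-1) joins the sum
the [3, ∞) slice contributes ∫ exp(-2*t)·t^(s-1) dt

on [0, 2): t**(3/2)
on [2, 3): t*log(t)
on [3, oo): exp(-2*t)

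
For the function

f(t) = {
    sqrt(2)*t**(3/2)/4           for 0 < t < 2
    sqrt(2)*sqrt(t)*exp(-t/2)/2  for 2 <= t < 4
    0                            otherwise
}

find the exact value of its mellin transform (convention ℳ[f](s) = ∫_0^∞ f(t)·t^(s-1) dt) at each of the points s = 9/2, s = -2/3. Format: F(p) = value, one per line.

F(9/2) = 8*sqrt(2)*(-1008 + exp(2) + 390*E)*exp(-2)/3
F(-2/3) = 2**(1/3)*(-5*uppergamma(-1/6, 2) + 5*uppergamma(-1/6, 1) + 6)/10

remove the common scale on t first: t**(3/2) on [0, 1); sqrt(t)*exp(-t) on [1, 2)
undo the shared t-power: t on [0, 1); exp(-t) on [1, 2)
split f at 2: ℳ[f](s) collects 2 kernel integrals
segment [0, 2) carries sqrt(2)*t**(3/2)/4; integrate it
on [2, 4) integrate f = sqrt(2)*sqrt(t)*exp(-t/2)/2 against the kernel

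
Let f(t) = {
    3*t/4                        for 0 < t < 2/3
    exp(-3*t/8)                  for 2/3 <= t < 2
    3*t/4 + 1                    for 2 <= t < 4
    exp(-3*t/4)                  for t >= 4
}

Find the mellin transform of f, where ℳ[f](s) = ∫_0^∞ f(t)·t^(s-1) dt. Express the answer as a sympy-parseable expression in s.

2**s*(2*2**s*s*(s + 1)*uppergamma(s, 3) - 5*3**s*s - 2*3**s + 2*4**s*s*(s + 1)*uppergamma(s, 1/4) - 2*4**s*s*(s + 1)*uppergamma(s, 3/4) + 8*6**s*s + 2*6**s + s)/(2*3**s*s*(s + 1))
  Re(s) > -1

undo the common scale on t: 3*t/2 on [0, 1/3); exp(-3*t/4) on [1/3, 1); 3*t/2 + 1 on [1, 2); …
peel off the common scale on t: t on [0, 1/2); exp(-t/2) on [1/2, 3/2); t + 1 on [3/2, 3); …
f breaks at 2/3, 2, 4 into 4 integrals to sum
on [0, 2/3): add ∫ 3*t/4·t^(s-1) dt
[2/3, 2) adds the kernel integral of exp(-3*t/8)
segment 2 to 4 holds (3*t/4 + 1); add its integral
the [4, ∞) slice contributes ∫ exp(-3*t/4)·t^(s-1) dt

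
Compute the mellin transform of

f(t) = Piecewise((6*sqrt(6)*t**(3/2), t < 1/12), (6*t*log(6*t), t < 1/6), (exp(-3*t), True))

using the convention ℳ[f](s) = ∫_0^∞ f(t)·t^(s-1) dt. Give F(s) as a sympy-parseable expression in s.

(2*2**(2*s)*(2*s + 3)*(s**2 + 2*s + 1)*uppergamma(s, 1/2) - 2*2**s*(2*s + 3) + s*(2*s + 3)*log(2) + 2*s + (2*s + 3)*log(2) + sqrt(2)*(s**2 + 2*s + 1) + 3)/(2*12**s*(2*s + 3)*(s**2 + 2*s + 1))
  Re(s) > -3/2

invert the common scale on t to get 3*sqrt(3)*t**(3/2) on [0, 1/6); 3*t*log(3*t) on [1/6, 1/3); exp(-3*t/2) on [1/3, ∞)
the common scale on t comes off first: 2*sqrt(2)*t**(3/2) on [0, 1/4); 2*t*log(2*t) on [1/4, 1/2); exp(-t) on [1/2, ∞)
undo the common scale on t: t**(3/2) on [0, 1/2); t*log(t) on [1/2, 1); exp(-t/2) on [1, ∞)
decompose at 1/12, 1/6; ℳ[f](s) sums the 3 pieces' integrals
∫ 6*sqrt(6)*t**(3/2)·t^(s-1) over [0, 1/12)
on [1/12, 1/6): add ∫ 6*t*log(6*t)·t^(s-1) dt
[1/6, ∞) adds the kernel integral of exp(-3*t)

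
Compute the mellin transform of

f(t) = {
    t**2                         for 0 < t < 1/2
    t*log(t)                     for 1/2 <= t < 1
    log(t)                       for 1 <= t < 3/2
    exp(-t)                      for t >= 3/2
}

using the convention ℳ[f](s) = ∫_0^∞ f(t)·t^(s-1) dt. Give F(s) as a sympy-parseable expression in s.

treat the 4 regions marked off by 1/2, 1, 3/2 separately and sum
on [0, 1/2): add ∫ t**2·t^(s-1) dt
segment 1/2 to 1 holds t*log(t); add its integral
over [1, 3/2), the kernel integral of log(t) enters the sum
the [3/2, ∞) slice contributes ∫ exp(-t)·t^(s-1) dt

(4*2**s*s**2*(s + 2)*(s**2 + 2*s + 1)*uppergamma(s, 3/2) - 4*2**s*s**2*(s + 2) + 4*2**s*(s + 2)*(s**2 + 2*s + 1) + 3**s*s*(s + 2)*(-4*log(2) + 4*log(3))*(s**2 + 2*s + 1) - 4*3**s*(s + 2)*(s**2 + 2*s + 1) + s**3*(s + 2)*log(4) + s**2*(s + 2)*log(4) + 2*s**2*(s + 2) + s**2*(s**2 + 2*s + 1))/(4*2**s*s**2*(s + 2)*(s**2 + 2*s + 1))
  Re(s) > -2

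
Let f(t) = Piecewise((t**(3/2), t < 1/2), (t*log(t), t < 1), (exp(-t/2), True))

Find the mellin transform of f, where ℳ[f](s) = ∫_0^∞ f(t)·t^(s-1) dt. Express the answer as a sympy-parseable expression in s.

(2*2**(2*s)*(2*s + 3)*(s**2 + 2*s + 1)*uppergamma(s, 1/2) - 2*2**s*(2*s + 3) + s*(2*s + 3)*log(2) + 2*s + (2*s + 3)*log(2) + sqrt(2)*(s**2 + 2*s + 1) + 3)/(2*2**s*(2*s + 3)*(s**2 + 2*s + 1))
  Re(s) > -3/2

cuts at 1/2, 1: linearity sums the 3 kernel integrals
on [0, 1/2) integrate f = t**(3/2) against the kernel
∫ t*log(t)·t^(s-1) over [1/2, 1)
between 1 and ∞ the integrand is exp(-t/2)·t^(s-1)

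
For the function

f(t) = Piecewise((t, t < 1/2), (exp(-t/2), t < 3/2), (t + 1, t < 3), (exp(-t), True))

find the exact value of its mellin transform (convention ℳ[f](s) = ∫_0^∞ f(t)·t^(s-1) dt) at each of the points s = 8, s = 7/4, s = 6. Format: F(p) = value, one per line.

F(8) = -174811815*exp(-3/4)/64 + 55289551/18432 + 100026*exp(-3) + 106028861*exp(-1/4)/64
F(7/4) = 2**(1/4)*(-308*sqrt(2)*uppergamma(7/4, 3/4) - 129*3**(3/4) + 7 + 77*2**(3/4)*uppergamma(7/4, 3) + 308*sqrt(2)*uppergamma(7/4, 1/4) + 384*6**(3/4))/154
F(6) = -260103*exp(-3/4)/16 + 2208*exp(-3) + 384913/896 + 157781*exp(-1/4)/16

slice at 1/2, 3/2, 3, transform all 4 pieces, and sum them
[0, 1/2) adds the kernel integral of t
on [1/2, 3/2) integrate f = exp(-t/2) against the kernel
∫ over [3/2, 3) of (t + 1)·t^(s-1) joins the sum
over [3, ∞), the kernel integral of exp(-t) enters the sum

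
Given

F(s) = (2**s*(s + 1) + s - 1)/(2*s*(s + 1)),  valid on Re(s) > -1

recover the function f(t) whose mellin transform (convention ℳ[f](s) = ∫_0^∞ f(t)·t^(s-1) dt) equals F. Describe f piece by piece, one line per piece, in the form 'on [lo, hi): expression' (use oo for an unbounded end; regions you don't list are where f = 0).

on [0, 1): t
on [1, 2): 1/2

summing 2 kernel integrals split by 1 yields ℳ[f](s)
segment [0, 1) carries t; integrate it
∫ over [1, 2) of 1/2·t^(s-1) joins the sum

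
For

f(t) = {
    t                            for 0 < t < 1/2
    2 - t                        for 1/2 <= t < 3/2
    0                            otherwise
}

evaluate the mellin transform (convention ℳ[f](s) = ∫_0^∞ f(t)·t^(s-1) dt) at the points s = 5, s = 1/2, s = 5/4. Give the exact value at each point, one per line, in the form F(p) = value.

F(5) = 2173/1920
F(1/2) = sqrt(2)*(-10 + 9*sqrt(3))/6
F(5/4) = 2**(3/4)*(-26 + 63*3**(1/4))/90

along the cuts 1/2, ℳ[f](s) splits into 2 integrals
the [0, 1/2) slice contributes ∫ t·t^(s-1) dt
for t in [1/2, 3/2): the term is ∫ (2 - t)·t^(s-1)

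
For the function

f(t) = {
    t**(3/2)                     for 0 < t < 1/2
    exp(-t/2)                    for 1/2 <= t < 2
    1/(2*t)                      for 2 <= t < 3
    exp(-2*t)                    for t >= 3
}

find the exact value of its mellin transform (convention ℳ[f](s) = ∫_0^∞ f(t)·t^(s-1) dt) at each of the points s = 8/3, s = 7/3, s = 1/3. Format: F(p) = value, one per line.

the 4 pieces separated at 1/2, 2, 3 each add one integral
piece [0, 1/2): integrate t**(3/2) against the kernel
segment [1/2, 2) carries exp(-t/2); integrate it
[2, 3) adds the kernel integral of 1/(2*t)
between 3 and ∞ the integrand is exp(-2*t)·t^(s-1)

F(8/3) = -4*2**(2/3)*uppergamma(8/3, 1) - 3*2**(2/3)/5 + 2**(1/3)*uppergamma(8/3, 6)/8 + 3*2**(5/6)/400 + 9*3**(2/3)/10 + 4*2**(2/3)*uppergamma(8/3, 1/4)
F(7/3) = -4*2**(1/3)*uppergamma(7/3, 1) - 3*2**(1/3)/4 + 2**(2/3)*uppergamma(7/3, 6)/8 + 3*2**(1/6)/184 + 9*3**(1/3)/8 + 4*2**(1/3)*uppergamma(7/3, 1/4)
F(1/3) = -3**(1/3)/4 - 2**(1/3)*uppergamma(1/3, 1) + 2**(2/3)*uppergamma(1/3, 6)/2 + 3*2**(1/6)/22 + 3*2**(1/3)/8 + 2**(1/3)*uppergamma(1/3, 1/4)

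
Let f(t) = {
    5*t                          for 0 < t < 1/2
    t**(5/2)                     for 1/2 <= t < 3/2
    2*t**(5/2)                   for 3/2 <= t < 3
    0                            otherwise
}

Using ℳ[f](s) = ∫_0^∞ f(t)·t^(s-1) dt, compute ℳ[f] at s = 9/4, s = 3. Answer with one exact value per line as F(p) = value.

linearity at 1/2, 3/2 turns ℳ[f](s) into 3 summed integrals
∫ over [0, 1/2) of 5*t·t^(s-1) joins the sum
between 1/2 and 3/2 the integrand is t**(5/2)·t^(s-1)
over [3/2, 3), the kernel integral of 2*t**(5/2) enters the sum

F(9/4) = -81*2**(1/4)*3**(3/4)/152 - 2**(1/4)/152 + 5*2**(3/4)/52 + 648*3**(3/4)/19
F(3) = -243*sqrt(6)/352 - sqrt(2)/352 + 5/64 + 972*sqrt(3)/11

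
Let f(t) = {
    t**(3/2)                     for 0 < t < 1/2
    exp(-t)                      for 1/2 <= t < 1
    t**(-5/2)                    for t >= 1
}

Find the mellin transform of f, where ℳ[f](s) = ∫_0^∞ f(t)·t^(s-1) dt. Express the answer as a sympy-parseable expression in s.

(2*2**s*(2*s - 5)*(2*s + 3)*uppergamma(s, 1/2) - 2*2**s*(2*s - 5)*(2*s + 3)*uppergamma(s, 1) - 4*2**s*(2*s + 3) + sqrt(2)*(2*s - 5))/(2*2**s*(2*s - 5)*(2*s + 3))
  -3/2 < Re(s) < 5/2

along the cuts 1/2, 1, ℳ[f](s) splits into 3 integrals
segment [0, 1/2) carries t**(3/2); integrate it
on [1/2, 1) integrate f = exp(-t) against the kernel
∫ t**(-5/2)·t^(s-1) over [1, ∞)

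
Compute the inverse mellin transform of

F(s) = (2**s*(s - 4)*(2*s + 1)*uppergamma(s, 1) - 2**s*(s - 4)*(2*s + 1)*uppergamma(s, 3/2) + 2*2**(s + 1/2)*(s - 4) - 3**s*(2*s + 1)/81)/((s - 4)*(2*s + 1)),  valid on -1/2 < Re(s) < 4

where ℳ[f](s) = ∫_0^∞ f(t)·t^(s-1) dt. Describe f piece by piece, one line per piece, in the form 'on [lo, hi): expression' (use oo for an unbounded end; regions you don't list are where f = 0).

on [0, 2): sqrt(t)
on [2, 3): exp(-t/2)
on [3, oo): t**(-4)

split f at 2, 3: ℳ[f](s) collects 3 kernel integrals
the [0, 2) slice contributes ∫ sqrt(t)·t^(s-1) dt
[2, 3) adds the kernel integral of exp(-t/2)
∫ t**(-4)·t^(s-1) over [3, ∞)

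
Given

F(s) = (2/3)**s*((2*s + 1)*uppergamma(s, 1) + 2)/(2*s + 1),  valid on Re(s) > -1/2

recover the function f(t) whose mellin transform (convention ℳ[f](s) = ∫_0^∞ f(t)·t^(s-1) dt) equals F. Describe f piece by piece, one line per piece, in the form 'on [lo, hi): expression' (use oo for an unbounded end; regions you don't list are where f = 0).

undo the common scale on t: sqrt(3)*sqrt(t) on [0, 1/3); exp(-3*t) on [1/3, ∞)
reversing the common scale on t: sqrt(t) on [0, 1); exp(-t) on [1, ∞)
integrate the 2 segments split at 2/3, then add the results
on [0, 2/3): add ∫ sqrt(6)*sqrt(t)/2·t^(s-1) dt
[2/3, ∞) adds the kernel integral of exp(-3*t/2)

on [0, 2/3): sqrt(6)*sqrt(t)/2
on [2/3, oo): exp(-3*t/2)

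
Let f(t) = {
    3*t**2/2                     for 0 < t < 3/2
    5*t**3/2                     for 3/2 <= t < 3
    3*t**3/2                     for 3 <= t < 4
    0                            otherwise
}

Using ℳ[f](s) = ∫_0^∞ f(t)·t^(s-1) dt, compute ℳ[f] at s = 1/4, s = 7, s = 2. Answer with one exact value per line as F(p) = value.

F(1/4) = -57*2**(3/4)*3**(1/4)/104 + 108*3**(1/4)/13 + 384*sqrt(2)/13
F(7) = 3341993799/20480
F(2) = 226497/640

treat the 3 regions marked off by 3/2, 3 separately and sum
over [0, 3/2), the kernel integral of 3*t**2/2 enters the sum
on [3/2, 3): add ∫ 5*t**3/2·t^(s-1) dt
∫ 3*t**3/2·t^(s-1) over [3, 4)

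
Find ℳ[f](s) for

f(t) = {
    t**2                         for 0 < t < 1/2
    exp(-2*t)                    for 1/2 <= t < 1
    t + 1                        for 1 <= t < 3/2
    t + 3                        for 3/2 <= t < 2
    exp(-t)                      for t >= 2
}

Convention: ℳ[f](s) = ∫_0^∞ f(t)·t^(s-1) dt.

the 5 pieces separated at 1/2, 1, 3/2, 2 each add one integral
between 0 and 1/2 the integrand is t**2·t^(s-1)
[1/2, 1) adds the kernel integral of exp(-2*t)
on [1, 3/2): add ∫ (t + 1)·t^(s-1) dt
over [3/2, 2), the kernel integral of (t + 3) enters the sum
∫ over [2, ∞) of exp(-t)·t^(s-1) joins the sum

(20*2**(2*s)*s*(s + 2) + 12*2**(2*s)*(s + 2) + 4*2**s*s*(s + 1)*(s + 2)*uppergamma(s, 2) - 8*2**s*s*(s + 2) - 4*2**s*(s + 2) - 8*3**s*s*(s + 2) - 8*3**s*(s + 2) + 4*s*(s + 1)*(s + 2)*uppergamma(s, 1) - 4*s*(s + 1)*(s + 2)*uppergamma(s, 2) + s*(s + 1))/(4*2**s*s*(s + 1)*(s + 2))
  Re(s) > -2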